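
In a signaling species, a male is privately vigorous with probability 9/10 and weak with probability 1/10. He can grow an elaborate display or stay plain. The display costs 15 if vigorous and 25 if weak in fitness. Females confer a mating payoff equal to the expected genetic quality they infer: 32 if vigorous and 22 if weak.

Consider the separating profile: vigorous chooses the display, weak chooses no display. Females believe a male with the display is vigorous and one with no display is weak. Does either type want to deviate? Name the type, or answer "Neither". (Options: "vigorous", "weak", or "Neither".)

vigorous

The display pays 32; no display pays 22.
vigorous: assigned the display, nets 32 − 15 = 17; deviating to no display nets 22.
weak: assigned no display, nets 22; deviating to the display nets 32 − 25 = 7.
The vigorous type gains 5 by deviating.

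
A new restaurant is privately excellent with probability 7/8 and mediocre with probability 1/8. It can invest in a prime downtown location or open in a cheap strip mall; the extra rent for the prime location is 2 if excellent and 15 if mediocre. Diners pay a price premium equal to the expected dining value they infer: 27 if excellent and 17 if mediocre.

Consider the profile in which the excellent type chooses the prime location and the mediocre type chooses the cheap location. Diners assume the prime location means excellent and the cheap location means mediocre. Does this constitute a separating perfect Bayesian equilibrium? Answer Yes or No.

Yes

Under these beliefs, the prime location earns price premium 27 and the cheap location earns price premium 17.
excellent: the prime location nets 27 − 2 = 25; the cheap location nets 17. excellent prefers the prime location.
mediocre: the prime location nets 27 − 15 = 12; the cheap location nets 17. mediocre prefers the cheap location.
Neither type deviates, so the separating profile is an equilibrium.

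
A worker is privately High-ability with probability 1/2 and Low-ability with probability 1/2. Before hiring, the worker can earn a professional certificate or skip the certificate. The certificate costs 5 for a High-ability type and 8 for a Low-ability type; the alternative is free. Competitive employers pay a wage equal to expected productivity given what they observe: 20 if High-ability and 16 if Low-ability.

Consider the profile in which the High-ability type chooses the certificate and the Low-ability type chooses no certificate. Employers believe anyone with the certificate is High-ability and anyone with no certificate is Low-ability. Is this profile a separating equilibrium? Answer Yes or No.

Under these beliefs, the certificate earns wage 20 and no certificate earns wage 16.
High-ability: the certificate nets 20 − 5 = 15; no certificate nets 16. High-ability would deviate to no certificate.
Low-ability: the certificate nets 20 − 8 = 12; no certificate nets 16. Low-ability prefers no certificate.
High-ability has a profitable deviation, so the profile is not an equilibrium.

No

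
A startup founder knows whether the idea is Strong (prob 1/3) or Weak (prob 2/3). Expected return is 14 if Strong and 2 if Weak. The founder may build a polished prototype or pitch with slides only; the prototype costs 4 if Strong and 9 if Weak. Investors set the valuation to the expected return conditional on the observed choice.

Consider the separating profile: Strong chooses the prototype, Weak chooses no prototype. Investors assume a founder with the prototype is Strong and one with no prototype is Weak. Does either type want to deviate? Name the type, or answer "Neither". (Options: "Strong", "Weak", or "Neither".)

The prototype pays 14; no prototype pays 2.
Strong: assigned the prototype, nets 14 − 4 = 10; deviating to no prototype nets 2.
Weak: assigned no prototype, nets 2; deviating to the prototype nets 14 − 9 = 5.
The Weak type gains 3 by deviating.

Weak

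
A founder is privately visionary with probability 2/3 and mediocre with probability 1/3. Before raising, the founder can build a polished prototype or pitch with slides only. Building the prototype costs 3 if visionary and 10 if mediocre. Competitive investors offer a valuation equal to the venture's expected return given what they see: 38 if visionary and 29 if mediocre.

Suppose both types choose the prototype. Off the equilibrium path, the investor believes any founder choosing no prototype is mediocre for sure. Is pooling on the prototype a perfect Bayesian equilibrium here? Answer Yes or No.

No

On path, the investor holds the prior and pays 2/3·38 + 1/3·29 = 35. Off path (no prototype), believing mediocre, it pays 29.
visionary: the prototype nets 35 − 3 = 32; no prototype nets 29. visionary stays.
mediocre: the prototype nets 35 − 10 = 25; no prototype nets 29. mediocre would deviate.
A type deviates, so pooling fails.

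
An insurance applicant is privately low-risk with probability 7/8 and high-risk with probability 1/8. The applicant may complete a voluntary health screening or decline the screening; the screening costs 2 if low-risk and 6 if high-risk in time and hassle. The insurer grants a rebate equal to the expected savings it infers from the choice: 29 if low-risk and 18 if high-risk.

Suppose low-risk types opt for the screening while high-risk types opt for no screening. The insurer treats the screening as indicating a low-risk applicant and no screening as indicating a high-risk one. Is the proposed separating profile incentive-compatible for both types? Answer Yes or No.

No

Under these beliefs, the screening earns rebate 29 and no screening earns rebate 18.
low-risk: the screening nets 29 − 2 = 27; no screening nets 18. low-risk prefers the screening.
high-risk: the screening nets 29 − 6 = 23; no screening nets 18. high-risk would deviate to the screening.
high-risk has a profitable deviation, so the profile is not an equilibrium.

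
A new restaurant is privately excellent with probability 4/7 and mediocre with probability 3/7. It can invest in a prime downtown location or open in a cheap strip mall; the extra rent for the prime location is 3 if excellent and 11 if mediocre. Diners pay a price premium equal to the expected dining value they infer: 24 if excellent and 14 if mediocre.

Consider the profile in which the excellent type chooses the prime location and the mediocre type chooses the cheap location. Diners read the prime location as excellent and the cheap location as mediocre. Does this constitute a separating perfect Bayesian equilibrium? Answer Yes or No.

Under these beliefs, the prime location earns price premium 24 and the cheap location earns price premium 14.
excellent: the prime location nets 24 − 3 = 21; the cheap location nets 14. excellent prefers the prime location.
mediocre: the prime location nets 24 − 11 = 13; the cheap location nets 14. mediocre prefers the cheap location.
Neither type deviates, so the separating profile is an equilibrium.

Yes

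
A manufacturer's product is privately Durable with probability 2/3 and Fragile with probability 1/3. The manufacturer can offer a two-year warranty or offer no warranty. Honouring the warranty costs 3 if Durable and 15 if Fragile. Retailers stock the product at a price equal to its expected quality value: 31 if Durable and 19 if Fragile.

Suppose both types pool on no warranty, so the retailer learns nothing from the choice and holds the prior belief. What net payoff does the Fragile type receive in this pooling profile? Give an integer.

Pooled price = 2/3·31 + 1/3·19 = 27.
Fragile pays no cost for no warranty, so net payoff = 27.

27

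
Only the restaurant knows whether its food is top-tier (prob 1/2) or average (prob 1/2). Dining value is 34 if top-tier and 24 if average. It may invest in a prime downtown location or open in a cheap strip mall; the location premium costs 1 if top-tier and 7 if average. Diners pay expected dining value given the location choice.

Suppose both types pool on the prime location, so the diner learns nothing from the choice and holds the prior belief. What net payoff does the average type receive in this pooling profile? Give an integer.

Pooled price premium = 1/2·34 + 1/2·24 = 29.
average pays cost 7 for the prime location, so net payoff = 29 − 7 = 22.

22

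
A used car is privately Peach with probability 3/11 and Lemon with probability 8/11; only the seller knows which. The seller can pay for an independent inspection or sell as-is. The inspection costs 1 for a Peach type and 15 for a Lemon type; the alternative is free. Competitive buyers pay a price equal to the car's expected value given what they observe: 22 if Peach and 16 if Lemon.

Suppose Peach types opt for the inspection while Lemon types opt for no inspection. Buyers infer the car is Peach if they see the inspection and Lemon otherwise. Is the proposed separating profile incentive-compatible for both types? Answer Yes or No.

Yes

Under these beliefs, the inspection earns price 22 and no inspection earns price 16.
Peach: the inspection nets 22 − 1 = 21; no inspection nets 16. Peach prefers the inspection.
Lemon: the inspection nets 22 − 15 = 7; no inspection nets 16. Lemon prefers no inspection.
Neither type deviates, so the separating profile is an equilibrium.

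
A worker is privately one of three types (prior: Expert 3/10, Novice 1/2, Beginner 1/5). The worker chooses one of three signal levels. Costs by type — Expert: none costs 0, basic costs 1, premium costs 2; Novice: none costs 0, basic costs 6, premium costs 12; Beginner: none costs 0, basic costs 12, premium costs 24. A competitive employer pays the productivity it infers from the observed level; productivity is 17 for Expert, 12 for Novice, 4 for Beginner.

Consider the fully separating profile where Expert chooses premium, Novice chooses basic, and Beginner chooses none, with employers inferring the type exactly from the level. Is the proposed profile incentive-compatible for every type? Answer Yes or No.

Yes

Separating wages: premium → 17, basic → 12, none → 4.
Expert (assigned premium): none: 4 − 0 = 4; basic: 12 − 1 = 11; premium: 17 − 2 = 15. Expert stays.
Novice (assigned basic): none: 4 − 0 = 4; basic: 12 − 6 = 6; premium: 17 − 12 = 5. Novice stays.
Beginner (assigned none): none: 4 − 0 = 4; basic: 12 − 12 = 0; premium: 17 − 24 = -7. Beginner stays.
Every type prefers its assigned level; separation holds.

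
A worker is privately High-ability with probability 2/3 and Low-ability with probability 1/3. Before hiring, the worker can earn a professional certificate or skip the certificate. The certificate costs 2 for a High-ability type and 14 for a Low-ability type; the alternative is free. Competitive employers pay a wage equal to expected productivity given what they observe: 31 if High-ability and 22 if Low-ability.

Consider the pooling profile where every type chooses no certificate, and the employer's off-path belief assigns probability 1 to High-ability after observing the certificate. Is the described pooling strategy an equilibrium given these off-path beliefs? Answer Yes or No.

On path, the employer holds the prior and pays 2/3·31 + 1/3·22 = 28. Off path (the certificate), believing High-ability, it pays 31.
High-ability: no certificate nets 28; the certificate nets 31 − 2 = 29. High-ability would deviate.
Low-ability: no certificate nets 28; the certificate nets 31 − 14 = 17. Low-ability stays.
A type deviates, so pooling fails.

No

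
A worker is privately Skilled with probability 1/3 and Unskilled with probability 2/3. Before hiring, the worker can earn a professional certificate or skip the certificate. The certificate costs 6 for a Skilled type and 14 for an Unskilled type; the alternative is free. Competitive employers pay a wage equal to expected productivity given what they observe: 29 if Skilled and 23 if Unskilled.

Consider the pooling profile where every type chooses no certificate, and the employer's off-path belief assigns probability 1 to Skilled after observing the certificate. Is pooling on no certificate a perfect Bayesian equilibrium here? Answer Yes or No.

On path, the employer holds the prior and pays 1/3·29 + 2/3·23 = 25. Off path (the certificate), believing Skilled, it pays 29.
Skilled: no certificate nets 25; the certificate nets 29 − 6 = 23. Skilled stays.
Unskilled: no certificate nets 25; the certificate nets 29 − 14 = 15. Unskilled stays.
No type deviates, so pooling is sustained.

Yes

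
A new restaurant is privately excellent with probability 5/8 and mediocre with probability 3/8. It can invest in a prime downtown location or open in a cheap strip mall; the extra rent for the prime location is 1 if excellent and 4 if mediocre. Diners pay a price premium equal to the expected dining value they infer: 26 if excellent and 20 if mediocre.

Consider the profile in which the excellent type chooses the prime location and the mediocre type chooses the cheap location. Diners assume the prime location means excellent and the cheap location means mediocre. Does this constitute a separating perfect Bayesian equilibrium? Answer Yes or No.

No

Under these beliefs, the prime location earns price premium 26 and the cheap location earns price premium 20.
excellent: the prime location nets 26 − 1 = 25; the cheap location nets 20. excellent prefers the prime location.
mediocre: the prime location nets 26 − 4 = 22; the cheap location nets 20. mediocre would deviate to the prime location.
mediocre has a profitable deviation, so the profile is not an equilibrium.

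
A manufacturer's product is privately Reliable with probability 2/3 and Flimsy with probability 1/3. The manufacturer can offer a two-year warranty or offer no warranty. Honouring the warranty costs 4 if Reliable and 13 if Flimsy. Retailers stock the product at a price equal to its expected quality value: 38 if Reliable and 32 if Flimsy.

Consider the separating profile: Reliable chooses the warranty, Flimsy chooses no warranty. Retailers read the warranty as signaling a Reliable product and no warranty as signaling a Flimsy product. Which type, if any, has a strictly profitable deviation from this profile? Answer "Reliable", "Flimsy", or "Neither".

The warranty pays 38; no warranty pays 32.
Reliable: assigned the warranty, nets 38 − 4 = 34; deviating to no warranty nets 32.
Flimsy: assigned no warranty, nets 32; deviating to the warranty nets 38 − 13 = 25.
Both types strictly prefer their assigned action; no profitable deviation.

Neither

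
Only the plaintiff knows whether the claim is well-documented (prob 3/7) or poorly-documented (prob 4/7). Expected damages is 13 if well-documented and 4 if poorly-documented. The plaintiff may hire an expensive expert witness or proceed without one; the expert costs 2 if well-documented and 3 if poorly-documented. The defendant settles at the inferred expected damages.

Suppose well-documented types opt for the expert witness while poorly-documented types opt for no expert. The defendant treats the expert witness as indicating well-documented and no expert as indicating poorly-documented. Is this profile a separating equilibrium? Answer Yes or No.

No

Under these beliefs, the expert witness earns settlement 13 and no expert earns settlement 4.
well-documented: the expert witness nets 13 − 2 = 11; no expert nets 4. well-documented prefers the expert witness.
poorly-documented: the expert witness nets 13 − 3 = 10; no expert nets 4. poorly-documented would deviate to the expert witness.
poorly-documented has a profitable deviation, so the profile is not an equilibrium.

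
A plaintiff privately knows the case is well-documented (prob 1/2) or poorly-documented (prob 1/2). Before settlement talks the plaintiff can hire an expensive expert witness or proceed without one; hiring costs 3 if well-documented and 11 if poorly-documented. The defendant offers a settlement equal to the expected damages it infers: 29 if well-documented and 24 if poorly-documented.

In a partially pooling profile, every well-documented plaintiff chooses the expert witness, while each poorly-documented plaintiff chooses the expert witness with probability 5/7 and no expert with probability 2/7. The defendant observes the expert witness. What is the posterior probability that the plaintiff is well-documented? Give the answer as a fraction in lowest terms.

7/12

P(the expert witness) = (1/2)·1 + (1/2)·(5/7) = 6/7.
By Bayes' rule, P(well-documented | the expert witness) = (1/2) / (6/7) = 7/12.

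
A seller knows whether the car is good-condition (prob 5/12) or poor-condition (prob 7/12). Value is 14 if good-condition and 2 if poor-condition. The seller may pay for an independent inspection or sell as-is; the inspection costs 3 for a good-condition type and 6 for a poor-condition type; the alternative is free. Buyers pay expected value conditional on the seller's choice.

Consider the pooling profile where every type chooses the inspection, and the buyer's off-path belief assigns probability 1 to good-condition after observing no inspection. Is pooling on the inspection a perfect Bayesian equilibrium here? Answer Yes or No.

On path, the buyer holds the prior and pays 5/12·14 + 7/12·2 = 7. Off path (no inspection), believing good-condition, it pays 14.
good-condition: the inspection nets 7 − 3 = 4; no inspection nets 14. good-condition would deviate.
poor-condition: the inspection nets 7 − 6 = 1; no inspection nets 14. poor-condition would deviate.
A type deviates, so pooling fails.

No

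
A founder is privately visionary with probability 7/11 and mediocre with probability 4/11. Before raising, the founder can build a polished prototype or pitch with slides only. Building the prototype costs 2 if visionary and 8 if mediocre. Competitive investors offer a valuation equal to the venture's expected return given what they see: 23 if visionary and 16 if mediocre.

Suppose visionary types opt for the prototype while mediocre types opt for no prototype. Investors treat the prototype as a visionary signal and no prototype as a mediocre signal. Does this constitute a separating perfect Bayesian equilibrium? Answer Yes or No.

Under these beliefs, the prototype earns valuation 23 and no prototype earns valuation 16.
visionary: the prototype nets 23 − 2 = 21; no prototype nets 16. visionary prefers the prototype.
mediocre: the prototype nets 23 − 8 = 15; no prototype nets 16. mediocre prefers no prototype.
Neither type deviates, so the separating profile is an equilibrium.

Yes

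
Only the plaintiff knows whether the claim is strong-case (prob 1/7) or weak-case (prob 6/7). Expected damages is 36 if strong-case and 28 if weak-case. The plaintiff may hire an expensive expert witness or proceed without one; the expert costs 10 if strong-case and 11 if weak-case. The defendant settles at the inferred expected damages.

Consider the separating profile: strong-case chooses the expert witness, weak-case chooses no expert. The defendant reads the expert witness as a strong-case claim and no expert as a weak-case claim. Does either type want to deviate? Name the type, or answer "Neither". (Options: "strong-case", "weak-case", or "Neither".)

strong-case

The expert witness pays 36; no expert pays 28.
strong-case: assigned the expert witness, nets 36 − 10 = 26; deviating to no expert nets 28.
weak-case: assigned no expert, nets 28; deviating to the expert witness nets 36 − 11 = 25.
The strong-case type gains 2 by deviating.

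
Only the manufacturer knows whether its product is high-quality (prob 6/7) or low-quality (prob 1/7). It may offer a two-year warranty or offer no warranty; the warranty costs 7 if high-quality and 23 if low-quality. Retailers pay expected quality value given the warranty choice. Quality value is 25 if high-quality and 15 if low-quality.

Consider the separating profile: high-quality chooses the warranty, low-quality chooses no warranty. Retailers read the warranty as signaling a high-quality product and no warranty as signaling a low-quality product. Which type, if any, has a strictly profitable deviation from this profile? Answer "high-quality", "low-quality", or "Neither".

Neither

The warranty pays 25; no warranty pays 15.
high-quality: assigned the warranty, nets 25 − 7 = 18; deviating to no warranty nets 15.
low-quality: assigned no warranty, nets 15; deviating to the warranty nets 25 − 23 = 2.
Both types strictly prefer their assigned action; no profitable deviation.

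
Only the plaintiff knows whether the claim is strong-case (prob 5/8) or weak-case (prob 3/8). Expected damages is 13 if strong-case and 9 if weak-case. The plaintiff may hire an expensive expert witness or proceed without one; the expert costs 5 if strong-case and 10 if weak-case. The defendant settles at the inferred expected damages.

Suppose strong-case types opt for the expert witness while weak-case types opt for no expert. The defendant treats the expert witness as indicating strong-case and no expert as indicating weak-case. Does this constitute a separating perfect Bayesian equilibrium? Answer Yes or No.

Under these beliefs, the expert witness earns settlement 13 and no expert earns settlement 9.
strong-case: the expert witness nets 13 − 5 = 8; no expert nets 9. strong-case would deviate to no expert.
weak-case: the expert witness nets 13 − 10 = 3; no expert nets 9. weak-case prefers no expert.
strong-case has a profitable deviation, so the profile is not an equilibrium.

No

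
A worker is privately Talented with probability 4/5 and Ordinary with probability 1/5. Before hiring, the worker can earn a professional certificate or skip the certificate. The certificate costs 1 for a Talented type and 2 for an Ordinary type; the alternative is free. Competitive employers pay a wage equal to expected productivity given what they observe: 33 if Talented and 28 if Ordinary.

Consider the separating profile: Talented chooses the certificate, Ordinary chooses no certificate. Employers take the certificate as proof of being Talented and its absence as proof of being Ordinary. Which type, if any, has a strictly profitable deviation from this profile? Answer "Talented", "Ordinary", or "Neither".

The certificate pays 33; no certificate pays 28.
Talented: assigned the certificate, nets 33 − 1 = 32; deviating to no certificate nets 28.
Ordinary: assigned no certificate, nets 28; deviating to the certificate nets 33 − 2 = 31.
The Ordinary type gains 3 by deviating.

Ordinary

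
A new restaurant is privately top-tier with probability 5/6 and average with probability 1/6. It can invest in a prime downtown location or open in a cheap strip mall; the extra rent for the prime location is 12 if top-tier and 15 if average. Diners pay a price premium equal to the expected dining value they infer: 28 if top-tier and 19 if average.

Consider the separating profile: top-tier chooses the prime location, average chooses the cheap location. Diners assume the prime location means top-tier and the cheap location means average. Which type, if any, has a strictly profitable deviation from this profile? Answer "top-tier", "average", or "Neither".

top-tier

The prime location pays 28; the cheap location pays 19.
top-tier: assigned the prime location, nets 28 − 12 = 16; deviating to the cheap location nets 19.
average: assigned the cheap location, nets 19; deviating to the prime location nets 28 − 15 = 13.
The top-tier type gains 3 by deviating.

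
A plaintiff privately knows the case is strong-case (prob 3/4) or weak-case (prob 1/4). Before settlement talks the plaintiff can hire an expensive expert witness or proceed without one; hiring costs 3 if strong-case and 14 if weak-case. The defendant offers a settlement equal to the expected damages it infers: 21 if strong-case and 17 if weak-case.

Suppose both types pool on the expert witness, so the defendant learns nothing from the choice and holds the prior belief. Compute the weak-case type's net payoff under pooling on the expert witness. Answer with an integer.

Pooled settlement = 3/4·21 + 1/4·17 = 20.
weak-case pays cost 14 for the expert witness, so net payoff = 20 − 14 = 6.

6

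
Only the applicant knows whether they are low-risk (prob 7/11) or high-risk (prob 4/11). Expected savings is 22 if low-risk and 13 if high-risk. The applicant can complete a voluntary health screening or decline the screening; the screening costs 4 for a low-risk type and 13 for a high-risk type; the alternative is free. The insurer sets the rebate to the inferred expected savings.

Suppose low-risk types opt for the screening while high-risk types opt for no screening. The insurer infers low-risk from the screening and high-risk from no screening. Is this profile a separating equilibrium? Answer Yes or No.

Under these beliefs, the screening earns rebate 22 and no screening earns rebate 13.
low-risk: the screening nets 22 − 4 = 18; no screening nets 13. low-risk prefers the screening.
high-risk: the screening nets 22 − 13 = 9; no screening nets 13. high-risk prefers no screening.
Neither type deviates, so the separating profile is an equilibrium.

Yes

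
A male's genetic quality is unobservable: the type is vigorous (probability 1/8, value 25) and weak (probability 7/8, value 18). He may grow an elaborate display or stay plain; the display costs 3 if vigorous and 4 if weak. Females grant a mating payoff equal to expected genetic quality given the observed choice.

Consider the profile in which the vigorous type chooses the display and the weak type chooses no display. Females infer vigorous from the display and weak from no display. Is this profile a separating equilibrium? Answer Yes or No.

No

Under these beliefs, the display earns mating payoff 25 and no display earns mating payoff 18.
vigorous: the display nets 25 − 3 = 22; no display nets 18. vigorous prefers the display.
weak: the display nets 25 − 4 = 21; no display nets 18. weak would deviate to the display.
weak has a profitable deviation, so the profile is not an equilibrium.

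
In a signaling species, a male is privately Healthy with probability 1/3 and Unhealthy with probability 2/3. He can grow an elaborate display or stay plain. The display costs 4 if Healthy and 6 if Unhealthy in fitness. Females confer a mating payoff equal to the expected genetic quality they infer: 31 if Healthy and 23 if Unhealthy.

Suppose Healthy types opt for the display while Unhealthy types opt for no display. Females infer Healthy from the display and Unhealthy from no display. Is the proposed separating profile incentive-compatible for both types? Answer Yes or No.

No

Under these beliefs, the display earns mating payoff 31 and no display earns mating payoff 23.
Healthy: the display nets 31 − 4 = 27; no display nets 23. Healthy prefers the display.
Unhealthy: the display nets 31 − 6 = 25; no display nets 23. Unhealthy would deviate to the display.
Unhealthy has a profitable deviation, so the profile is not an equilibrium.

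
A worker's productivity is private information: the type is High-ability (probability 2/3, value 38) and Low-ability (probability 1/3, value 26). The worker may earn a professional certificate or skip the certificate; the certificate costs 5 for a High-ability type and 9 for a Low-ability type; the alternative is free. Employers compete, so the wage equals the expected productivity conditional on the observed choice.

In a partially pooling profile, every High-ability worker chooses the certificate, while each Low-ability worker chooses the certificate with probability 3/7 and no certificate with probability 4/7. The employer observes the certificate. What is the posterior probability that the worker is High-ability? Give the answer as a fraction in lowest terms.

14/17

P(the certificate) = (2/3)·1 + (1/3)·(3/7) = 17/21.
By Bayes' rule, P(High-ability | the certificate) = (2/3) / (17/21) = 14/17.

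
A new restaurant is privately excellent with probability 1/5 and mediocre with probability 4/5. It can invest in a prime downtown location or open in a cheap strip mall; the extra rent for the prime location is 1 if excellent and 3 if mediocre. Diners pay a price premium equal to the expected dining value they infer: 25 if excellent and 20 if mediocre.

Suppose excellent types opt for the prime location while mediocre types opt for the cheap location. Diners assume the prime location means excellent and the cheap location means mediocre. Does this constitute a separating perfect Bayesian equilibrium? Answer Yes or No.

Under these beliefs, the prime location earns price premium 25 and the cheap location earns price premium 20.
excellent: the prime location nets 25 − 1 = 24; the cheap location nets 20. excellent prefers the prime location.
mediocre: the prime location nets 25 − 3 = 22; the cheap location nets 20. mediocre would deviate to the prime location.
mediocre has a profitable deviation, so the profile is not an equilibrium.

No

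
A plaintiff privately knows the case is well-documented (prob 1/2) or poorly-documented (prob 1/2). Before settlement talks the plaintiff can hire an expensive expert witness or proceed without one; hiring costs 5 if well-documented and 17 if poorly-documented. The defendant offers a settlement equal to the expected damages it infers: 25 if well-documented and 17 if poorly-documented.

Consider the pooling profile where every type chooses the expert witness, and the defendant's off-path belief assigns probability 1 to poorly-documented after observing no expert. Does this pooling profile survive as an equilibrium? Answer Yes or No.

No

On path, the defendant holds the prior and pays 1/2·25 + 1/2·17 = 21. Off path (no expert), believing poorly-documented, it pays 17.
well-documented: the expert witness nets 21 − 5 = 16; no expert nets 17. well-documented would deviate.
poorly-documented: the expert witness nets 21 − 17 = 4; no expert nets 17. poorly-documented would deviate.
A type deviates, so pooling fails.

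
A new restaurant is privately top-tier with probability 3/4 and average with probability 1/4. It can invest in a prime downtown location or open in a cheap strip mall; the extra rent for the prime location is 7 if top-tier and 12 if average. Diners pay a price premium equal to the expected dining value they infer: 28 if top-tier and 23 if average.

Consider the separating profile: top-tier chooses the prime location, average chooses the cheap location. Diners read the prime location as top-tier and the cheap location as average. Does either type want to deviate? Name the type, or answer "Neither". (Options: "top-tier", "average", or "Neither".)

The prime location pays 28; the cheap location pays 23.
top-tier: assigned the prime location, nets 28 − 7 = 21; deviating to the cheap location nets 23.
average: assigned the cheap location, nets 23; deviating to the prime location nets 28 − 12 = 16.
The top-tier type gains 2 by deviating.

top-tier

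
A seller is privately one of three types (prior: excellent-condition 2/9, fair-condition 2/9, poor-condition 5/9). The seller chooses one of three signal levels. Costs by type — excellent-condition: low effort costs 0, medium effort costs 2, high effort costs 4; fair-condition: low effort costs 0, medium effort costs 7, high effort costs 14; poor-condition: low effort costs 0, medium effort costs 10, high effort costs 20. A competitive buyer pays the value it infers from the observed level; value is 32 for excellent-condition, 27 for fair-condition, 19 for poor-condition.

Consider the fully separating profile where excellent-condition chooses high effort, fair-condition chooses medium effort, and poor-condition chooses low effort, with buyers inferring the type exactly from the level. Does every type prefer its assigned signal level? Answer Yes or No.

Yes

Separating prices: high effort → 32, medium effort → 27, low effort → 19.
excellent-condition (assigned high effort): low effort: 19 − 0 = 19; medium effort: 27 − 2 = 25; high effort: 32 − 4 = 28. excellent-condition stays.
fair-condition (assigned medium effort): low effort: 19 − 0 = 19; medium effort: 27 − 7 = 20; high effort: 32 − 14 = 18. fair-condition stays.
poor-condition (assigned low effort): low effort: 19 − 0 = 19; medium effort: 27 − 10 = 17; high effort: 32 − 20 = 12. poor-condition stays.
Every type prefers its assigned level; separation holds.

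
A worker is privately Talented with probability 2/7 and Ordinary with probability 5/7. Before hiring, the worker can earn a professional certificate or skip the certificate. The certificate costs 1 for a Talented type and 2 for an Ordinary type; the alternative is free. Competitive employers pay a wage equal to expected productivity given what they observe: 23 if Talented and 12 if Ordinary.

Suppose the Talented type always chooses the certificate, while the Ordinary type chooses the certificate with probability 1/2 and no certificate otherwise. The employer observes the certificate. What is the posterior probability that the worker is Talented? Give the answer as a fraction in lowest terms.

4/9

P(the certificate) = (2/7)·1 + (5/7)·(1/2) = 9/14.
By Bayes' rule, P(Talented | the certificate) = (2/7) / (9/14) = 4/9.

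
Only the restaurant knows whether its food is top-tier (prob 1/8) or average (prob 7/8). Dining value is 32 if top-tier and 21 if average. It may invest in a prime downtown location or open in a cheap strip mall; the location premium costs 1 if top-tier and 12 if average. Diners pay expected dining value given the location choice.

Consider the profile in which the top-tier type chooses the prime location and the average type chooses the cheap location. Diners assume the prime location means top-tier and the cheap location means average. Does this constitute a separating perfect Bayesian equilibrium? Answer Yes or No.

Under these beliefs, the prime location earns price premium 32 and the cheap location earns price premium 21.
top-tier: the prime location nets 32 − 1 = 31; the cheap location nets 21. top-tier prefers the prime location.
average: the prime location nets 32 − 12 = 20; the cheap location nets 21. average prefers the cheap location.
Neither type deviates, so the separating profile is an equilibrium.

Yes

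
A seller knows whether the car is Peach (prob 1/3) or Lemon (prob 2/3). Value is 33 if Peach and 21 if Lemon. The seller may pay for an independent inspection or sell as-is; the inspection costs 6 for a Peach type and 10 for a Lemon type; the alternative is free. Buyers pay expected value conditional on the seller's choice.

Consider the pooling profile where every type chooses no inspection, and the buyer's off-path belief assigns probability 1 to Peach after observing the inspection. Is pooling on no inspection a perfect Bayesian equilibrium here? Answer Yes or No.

On path, the buyer holds the prior and pays 1/3·33 + 2/3·21 = 25. Off path (the inspection), believing Peach, it pays 33.
Peach: no inspection nets 25; the inspection nets 33 − 6 = 27. Peach would deviate.
Lemon: no inspection nets 25; the inspection nets 33 − 10 = 23. Lemon stays.
A type deviates, so pooling fails.

No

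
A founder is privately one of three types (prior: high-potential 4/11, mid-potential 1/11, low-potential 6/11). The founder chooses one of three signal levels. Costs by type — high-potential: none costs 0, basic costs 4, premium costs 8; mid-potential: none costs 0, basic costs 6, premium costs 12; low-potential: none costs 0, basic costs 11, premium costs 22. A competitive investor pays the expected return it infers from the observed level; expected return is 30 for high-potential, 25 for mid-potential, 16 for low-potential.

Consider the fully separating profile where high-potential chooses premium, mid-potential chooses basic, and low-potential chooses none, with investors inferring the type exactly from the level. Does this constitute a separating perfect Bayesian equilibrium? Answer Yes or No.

Separating valuations: premium → 30, basic → 25, none → 16.
high-potential (assigned premium): none: 16 − 0 = 16; basic: 25 − 4 = 21; premium: 30 − 8 = 22. high-potential stays.
mid-potential (assigned basic): none: 16 − 0 = 16; basic: 25 − 6 = 19; premium: 30 − 12 = 18. mid-potential stays.
low-potential (assigned none): none: 16 − 0 = 16; basic: 25 − 11 = 14; premium: 30 − 22 = 8. low-potential stays.
Every type prefers its assigned level; separation holds.

Yes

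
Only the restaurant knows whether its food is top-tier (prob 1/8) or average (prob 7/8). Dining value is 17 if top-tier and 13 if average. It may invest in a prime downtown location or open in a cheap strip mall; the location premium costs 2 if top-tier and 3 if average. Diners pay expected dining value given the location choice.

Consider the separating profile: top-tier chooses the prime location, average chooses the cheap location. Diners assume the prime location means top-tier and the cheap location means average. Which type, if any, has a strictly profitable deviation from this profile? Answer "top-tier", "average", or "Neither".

The prime location pays 17; the cheap location pays 13.
top-tier: assigned the prime location, nets 17 − 2 = 15; deviating to the cheap location nets 13.
average: assigned the cheap location, nets 13; deviating to the prime location nets 17 − 3 = 14.
The average type gains 1 by deviating.

average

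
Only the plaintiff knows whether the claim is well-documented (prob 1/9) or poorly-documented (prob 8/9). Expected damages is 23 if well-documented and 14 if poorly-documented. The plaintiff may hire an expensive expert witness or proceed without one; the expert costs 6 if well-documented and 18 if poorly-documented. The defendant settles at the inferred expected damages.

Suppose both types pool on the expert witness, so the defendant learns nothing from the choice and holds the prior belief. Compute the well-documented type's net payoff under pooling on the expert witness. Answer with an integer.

Pooled settlement = 1/9·23 + 8/9·14 = 15.
well-documented pays cost 6 for the expert witness, so net payoff = 15 − 6 = 9.

9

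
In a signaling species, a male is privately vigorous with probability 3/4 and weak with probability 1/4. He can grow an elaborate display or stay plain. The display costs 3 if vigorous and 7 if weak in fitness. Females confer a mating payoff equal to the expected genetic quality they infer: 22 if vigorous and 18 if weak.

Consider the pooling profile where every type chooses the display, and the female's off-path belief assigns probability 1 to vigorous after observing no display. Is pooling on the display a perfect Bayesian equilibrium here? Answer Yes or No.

No

On path, the female holds the prior and pays 3/4·22 + 1/4·18 = 21. Off path (no display), believing vigorous, it pays 22.
vigorous: the display nets 21 − 3 = 18; no display nets 22. vigorous would deviate.
weak: the display nets 21 − 7 = 14; no display nets 22. weak would deviate.
A type deviates, so pooling fails.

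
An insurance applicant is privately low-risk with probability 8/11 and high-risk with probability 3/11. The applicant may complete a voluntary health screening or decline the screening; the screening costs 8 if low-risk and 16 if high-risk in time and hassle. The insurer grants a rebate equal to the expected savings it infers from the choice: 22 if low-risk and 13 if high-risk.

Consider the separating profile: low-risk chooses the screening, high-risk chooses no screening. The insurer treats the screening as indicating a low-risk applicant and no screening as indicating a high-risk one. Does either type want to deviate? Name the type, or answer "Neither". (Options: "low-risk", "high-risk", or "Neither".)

Neither

The screening pays 22; no screening pays 13.
low-risk: assigned the screening, nets 22 − 8 = 14; deviating to no screening nets 13.
high-risk: assigned no screening, nets 13; deviating to the screening nets 22 − 16 = 6.
Both types strictly prefer their assigned action; no profitable deviation.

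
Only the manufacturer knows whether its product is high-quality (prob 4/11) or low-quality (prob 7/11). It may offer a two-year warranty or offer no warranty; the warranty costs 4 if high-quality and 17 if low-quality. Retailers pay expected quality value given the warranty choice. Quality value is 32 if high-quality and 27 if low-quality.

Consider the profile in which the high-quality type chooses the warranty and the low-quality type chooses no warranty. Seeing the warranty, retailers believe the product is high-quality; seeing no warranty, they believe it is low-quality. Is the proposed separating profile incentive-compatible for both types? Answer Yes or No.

Yes

Under these beliefs, the warranty earns price 32 and no warranty earns price 27.
high-quality: the warranty nets 32 − 4 = 28; no warranty nets 27. high-quality prefers the warranty.
low-quality: the warranty nets 32 − 17 = 15; no warranty nets 27. low-quality prefers no warranty.
Neither type deviates, so the separating profile is an equilibrium.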